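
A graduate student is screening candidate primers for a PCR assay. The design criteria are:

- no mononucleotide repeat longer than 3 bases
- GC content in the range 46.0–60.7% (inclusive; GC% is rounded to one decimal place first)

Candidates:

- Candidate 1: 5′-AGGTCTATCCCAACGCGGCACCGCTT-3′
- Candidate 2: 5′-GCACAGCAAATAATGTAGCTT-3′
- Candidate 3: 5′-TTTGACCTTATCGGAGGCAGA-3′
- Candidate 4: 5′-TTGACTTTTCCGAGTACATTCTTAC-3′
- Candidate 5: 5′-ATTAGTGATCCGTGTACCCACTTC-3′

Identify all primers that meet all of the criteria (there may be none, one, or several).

Candidate 3 only.

Candidate 1 (26 nt, A=5 T=5 G=6 C=10): longest run = 3 ✓; GC 16/26 = 61.5%, outside 46.0–60.7% ✗ — fails.
Candidate 2 (21 nt, A=8 T=5 G=4 C=4): longest run = 3 ✓; GC 8/21 = 38.1%, outside 46.0–60.7% ✗ — fails.
Candidate 3 (21 nt, A=5 T=6 G=6 C=4): longest run = 3 ✓; GC 10/21 = 47.6% ✓ — passes.
Candidate 4 (25 nt, A=5 T=11 G=3 C=6): longest run = 4, exceeds 3 ✗; GC 9/25 = 36.0%, outside 46.0–60.7% ✗ — fails.
Candidate 5 (24 nt, A=5 T=8 G=4 C=7): longest run = 3 ✓; GC 11/24 = 45.8%, outside 46.0–60.7% ✗ — fails.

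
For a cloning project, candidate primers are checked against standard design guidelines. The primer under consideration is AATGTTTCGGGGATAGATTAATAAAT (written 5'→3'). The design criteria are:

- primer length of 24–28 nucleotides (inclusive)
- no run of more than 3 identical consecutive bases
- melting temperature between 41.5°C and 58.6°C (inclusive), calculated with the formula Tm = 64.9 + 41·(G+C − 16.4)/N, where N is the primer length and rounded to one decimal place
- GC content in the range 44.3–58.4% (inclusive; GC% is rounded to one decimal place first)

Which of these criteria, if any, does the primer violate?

Base counts: A=10, T=9, G=6, C=1 (length 26).
length: length 26 ✓
homopolymer run: longest run = 4, exceeds 3 ✗
Tm: Tm = 64.9 + 41·(7 − 16.4)/26 = 50.1°C ✓
GC content: GC 7/26 = 26.9%, outside 44.3–58.4% ✗

Fails: homopolymer run, GC content.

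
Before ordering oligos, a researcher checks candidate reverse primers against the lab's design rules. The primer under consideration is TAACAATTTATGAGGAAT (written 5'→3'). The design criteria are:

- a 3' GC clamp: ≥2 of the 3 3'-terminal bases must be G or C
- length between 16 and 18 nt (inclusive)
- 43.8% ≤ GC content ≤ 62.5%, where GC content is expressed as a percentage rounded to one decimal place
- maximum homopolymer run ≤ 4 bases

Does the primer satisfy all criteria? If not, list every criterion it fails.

Fails: GC clamp, GC content.

Base counts: A=8, T=6, G=3, C=1 (length 18).
GC clamp: 3' end AAT has 0 G/C, need ≥2 ✗
length: length 18 ✓
GC content: GC 4/18 = 22.2%, outside 43.8–62.5% ✗
homopolymer run: longest run = 3 ✓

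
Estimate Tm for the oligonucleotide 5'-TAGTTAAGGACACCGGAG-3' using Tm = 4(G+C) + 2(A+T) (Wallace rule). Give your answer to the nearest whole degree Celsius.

Base counts: A=6, T=3, G=6, C=3 (length 18).
Tm = 2·(6+3) + 4·(6+3) = 2·9 + 4·9 = 18 + 36 = 54°C.

54°C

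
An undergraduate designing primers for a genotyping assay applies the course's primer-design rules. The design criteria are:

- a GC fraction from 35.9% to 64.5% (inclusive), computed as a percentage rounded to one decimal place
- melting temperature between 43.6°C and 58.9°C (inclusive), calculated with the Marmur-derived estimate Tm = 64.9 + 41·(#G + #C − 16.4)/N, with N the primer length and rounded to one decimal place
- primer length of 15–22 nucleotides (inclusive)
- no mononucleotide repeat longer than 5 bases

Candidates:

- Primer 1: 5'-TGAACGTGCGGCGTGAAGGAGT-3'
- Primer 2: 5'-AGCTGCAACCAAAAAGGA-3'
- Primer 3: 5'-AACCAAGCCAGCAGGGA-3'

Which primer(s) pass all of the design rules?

Primer 1 (22 nt, A=5 T=4 G=10 C=3): GC 13/22 = 59.1% ✓; Tm = 64.9 + 41·(13 − 16.4)/22 = 58.6°C ✓; length 22 ✓; longest run = 2 ✓ — passes.
Primer 2 (18 nt, A=9 T=1 G=4 C=4): GC 8/18 = 44.4% ✓; Tm = 64.9 + 41·(8 − 16.4)/18 = 45.8°C ✓; length 18 ✓; longest run = 5 ✓ — passes.
Primer 3 (17 nt, A=7 T=0 G=5 C=5): GC 10/17 = 58.8% ✓; Tm = 64.9 + 41·(10 − 16.4)/17 = 49.5°C ✓; length 17 ✓; longest run = 3 ✓ — passes.

Primer 1, Primer 2 and Primer 3.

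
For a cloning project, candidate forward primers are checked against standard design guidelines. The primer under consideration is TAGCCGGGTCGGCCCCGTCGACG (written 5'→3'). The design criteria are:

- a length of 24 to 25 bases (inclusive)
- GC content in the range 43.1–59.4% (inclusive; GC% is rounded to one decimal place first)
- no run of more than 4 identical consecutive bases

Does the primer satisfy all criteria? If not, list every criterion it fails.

Fails: length, GC content.

Base counts: A=2, T=3, G=9, C=9 (length 23).
length: length 23, outside 24–25 ✗
GC content: GC 18/23 = 78.3%, outside 43.1–59.4% ✗
homopolymer run: longest run = 4 ✓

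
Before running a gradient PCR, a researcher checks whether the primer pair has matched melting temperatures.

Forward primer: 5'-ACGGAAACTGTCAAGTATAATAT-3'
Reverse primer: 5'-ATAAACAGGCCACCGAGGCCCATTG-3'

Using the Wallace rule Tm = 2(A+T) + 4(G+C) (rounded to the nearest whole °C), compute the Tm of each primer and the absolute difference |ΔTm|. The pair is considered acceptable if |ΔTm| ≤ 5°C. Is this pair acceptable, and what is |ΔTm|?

Forward: A=10 T=6 G=4 C=3 → Tm = 2·16 + 4·7 = 60°C.
Reverse: A=8 T=3 G=6 C=8 → Tm = 2·11 + 4·14 = 78°C.
|ΔTm| = |60 − 78| = 18°C, > 5°C.

|ΔTm| = 18°C; the pair is not acceptable.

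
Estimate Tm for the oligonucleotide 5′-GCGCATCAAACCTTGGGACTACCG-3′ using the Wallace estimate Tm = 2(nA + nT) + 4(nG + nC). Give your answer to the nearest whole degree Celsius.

Base counts: A=6, T=4, G=6, C=8 (length 24).
Tm = 2·(6+4) + 4·(6+8) = 2·10 + 4·14 = 20 + 56 = 76°C.

76°C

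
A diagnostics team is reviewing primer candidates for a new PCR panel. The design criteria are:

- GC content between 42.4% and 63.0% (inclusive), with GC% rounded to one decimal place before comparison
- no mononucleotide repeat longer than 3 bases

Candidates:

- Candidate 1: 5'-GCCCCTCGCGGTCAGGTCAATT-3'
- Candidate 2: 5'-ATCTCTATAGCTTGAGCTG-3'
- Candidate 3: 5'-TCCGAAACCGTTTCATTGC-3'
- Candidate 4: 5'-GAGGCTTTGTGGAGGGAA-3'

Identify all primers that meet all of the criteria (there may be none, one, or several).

Candidate 1 (22 nt, A=3 T=5 G=6 C=8): GC 14/22 = 63.6%, outside 42.4–63.0% ✗; longest run = 4, exceeds 3 ✗ — fails.
Candidate 2 (19 nt, A=4 T=7 G=4 C=4): GC 8/19 = 42.1%, outside 42.4–63.0% ✗; longest run = 2 ✓ — fails.
Candidate 3 (19 nt, A=4 T=6 G=3 C=6): GC 9/19 = 47.4% ✓; longest run = 3 ✓ — passes.
Candidate 4 (18 nt, A=4 T=4 G=9 C=1): GC 10/18 = 55.6% ✓; longest run = 3 ✓ — passes.

Candidate 3 and Candidate 4.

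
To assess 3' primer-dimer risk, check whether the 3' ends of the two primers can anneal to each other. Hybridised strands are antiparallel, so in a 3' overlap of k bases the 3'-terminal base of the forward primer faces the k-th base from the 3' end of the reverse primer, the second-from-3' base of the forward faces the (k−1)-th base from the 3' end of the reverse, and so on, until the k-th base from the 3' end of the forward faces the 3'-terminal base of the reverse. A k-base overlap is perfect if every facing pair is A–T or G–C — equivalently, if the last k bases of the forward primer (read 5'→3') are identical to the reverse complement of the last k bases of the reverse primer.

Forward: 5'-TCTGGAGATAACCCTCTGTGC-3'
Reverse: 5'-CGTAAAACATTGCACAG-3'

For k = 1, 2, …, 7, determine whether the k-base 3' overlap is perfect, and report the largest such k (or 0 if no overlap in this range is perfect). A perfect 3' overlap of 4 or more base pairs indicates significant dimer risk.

Last 7 bases (5'→3') — forward …TCTGTGC, reverse …TGCACAG.
Reverse complement of the reverse primer's last 7 bases: CTGTGCA; its first k bases are the reverse complement of the reverse primer's last k bases, so a perfect k-base overlap needs the forward primer's last k bases to equal them.
Comparing (forward last k vs required): k=1: C vs C ✓; k=2: GC vs CT ✗; k=3: TGC vs CTG ✗; k=4: GTGC vs CTGT ✗; k=5: TGTGC vs CTGTG ✗; k=6: CTGTGC vs CTGTGC ✓; k=7: TCTGTGC vs CTGTGCA ✗.
Perfect overlaps at k = 1, 6; the largest is 6.

Longest perfect overlap: 6 complementary base pairs; significant dimer risk (threshold 4).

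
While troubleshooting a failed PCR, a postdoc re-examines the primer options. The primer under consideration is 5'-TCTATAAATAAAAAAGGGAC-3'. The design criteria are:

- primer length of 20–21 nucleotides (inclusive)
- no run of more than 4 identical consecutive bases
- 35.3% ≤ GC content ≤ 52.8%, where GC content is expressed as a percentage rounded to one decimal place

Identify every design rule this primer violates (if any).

Base counts: A=11, T=4, G=3, C=2 (length 20).
length: length 20 ✓
homopolymer run: longest run = 6, exceeds 4 ✗
GC content: GC 5/20 = 25.0%, outside 35.3–52.8% ✗

Fails: homopolymer run, GC content.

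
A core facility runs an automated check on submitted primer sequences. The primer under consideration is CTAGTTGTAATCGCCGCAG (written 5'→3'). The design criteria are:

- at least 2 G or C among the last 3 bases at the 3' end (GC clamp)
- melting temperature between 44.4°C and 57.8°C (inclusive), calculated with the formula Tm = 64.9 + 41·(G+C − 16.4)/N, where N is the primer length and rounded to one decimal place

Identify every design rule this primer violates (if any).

Meets all criteria.

Base counts: A=4, T=5, G=5, C=5 (length 19).
GC clamp: 3' end CAG has 2 G/C ✓
Tm: Tm = 64.9 + 41·(10 − 16.4)/19 = 51.1°C ✓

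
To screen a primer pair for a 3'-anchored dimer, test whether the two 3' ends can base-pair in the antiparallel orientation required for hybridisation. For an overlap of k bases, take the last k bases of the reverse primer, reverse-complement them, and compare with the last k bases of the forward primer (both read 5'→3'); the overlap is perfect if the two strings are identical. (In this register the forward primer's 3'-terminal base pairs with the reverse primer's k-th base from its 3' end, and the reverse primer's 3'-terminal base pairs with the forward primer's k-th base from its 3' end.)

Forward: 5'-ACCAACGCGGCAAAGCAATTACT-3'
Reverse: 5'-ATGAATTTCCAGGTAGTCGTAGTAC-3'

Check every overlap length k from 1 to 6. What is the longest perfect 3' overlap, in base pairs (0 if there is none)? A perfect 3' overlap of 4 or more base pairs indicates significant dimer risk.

Last 6 bases (5'→3') — forward …ATTACT, reverse …TAGTAC.
Reverse complement of the reverse primer's last 6 bases: GTACTA; its first k bases are the reverse complement of the reverse primer's last k bases, so a perfect k-base overlap needs the forward primer's last k bases to equal them.
Comparing (forward last k vs required): k=1: T vs G ✗; k=2: CT vs GT ✗; k=3: ACT vs GTA ✗; k=4: TACT vs GTAC ✗; k=5: TTACT vs GTACT ✗; k=6: ATTACT vs GTACTA ✗.
No overlap length from 1 to 6 is perfect, so the longest perfect 3' overlap is 0.

Longest perfect overlap: 0 complementary base pairs; below the dimer-risk threshold (threshold 4).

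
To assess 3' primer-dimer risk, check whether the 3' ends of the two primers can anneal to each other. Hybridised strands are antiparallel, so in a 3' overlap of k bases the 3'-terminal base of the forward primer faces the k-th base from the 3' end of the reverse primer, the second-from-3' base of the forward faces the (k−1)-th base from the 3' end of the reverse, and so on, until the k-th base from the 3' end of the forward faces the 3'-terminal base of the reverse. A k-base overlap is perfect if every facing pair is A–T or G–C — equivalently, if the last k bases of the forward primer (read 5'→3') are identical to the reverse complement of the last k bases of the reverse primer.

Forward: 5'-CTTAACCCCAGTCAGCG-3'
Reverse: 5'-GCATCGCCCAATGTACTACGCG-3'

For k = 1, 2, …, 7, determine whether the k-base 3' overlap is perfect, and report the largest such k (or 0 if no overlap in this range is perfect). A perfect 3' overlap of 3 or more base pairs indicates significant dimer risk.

Longest perfect overlap: 2 complementary base pairs; below the dimer-risk threshold (threshold 3).

Last 7 bases (5'→3') — forward …GTCAGCG, reverse …CTACGCG.
Reverse complement of the reverse primer's last 7 bases: CGCGTAG; its first k bases are the reverse complement of the reverse primer's last k bases, so a perfect k-base overlap needs the forward primer's last k bases to equal them.
Comparing (forward last k vs required): k=1: G vs C ✗; k=2: CG vs CG ✓; k=3: GCG vs CGC ✗; k=4: AGCG vs CGCG ✗; k=5: CAGCG vs CGCGT ✗; k=6: TCAGCG vs CGCGTA ✗; k=7: GTCAGCG vs CGCGTAG ✗.
Only k = 2 is perfect, so the longest perfect 3' overlap is 2.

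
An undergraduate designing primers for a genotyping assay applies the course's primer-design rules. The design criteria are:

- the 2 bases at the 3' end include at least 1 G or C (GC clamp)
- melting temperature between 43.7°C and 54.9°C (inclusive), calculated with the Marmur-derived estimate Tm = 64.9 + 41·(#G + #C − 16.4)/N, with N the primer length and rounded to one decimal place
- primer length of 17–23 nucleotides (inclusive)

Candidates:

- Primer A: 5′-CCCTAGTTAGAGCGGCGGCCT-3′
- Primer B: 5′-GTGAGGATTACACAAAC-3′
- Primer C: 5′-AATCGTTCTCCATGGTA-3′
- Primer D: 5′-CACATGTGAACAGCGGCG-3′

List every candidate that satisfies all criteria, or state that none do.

Primer D only.

Primer A (21 nt, A=3 T=4 G=7 C=7): 3' end CT has 1 G/C ✓; Tm = 64.9 + 41·(14 − 16.4)/21 = 60.2°C, outside 43.7–54.9°C ✗; length 21 ✓ — fails.
Primer B (17 nt, A=7 T=3 G=4 C=3): 3' end AC has 1 G/C ✓; Tm = 64.9 + 41·(7 − 16.4)/17 = 42.2°C, outside 43.7–54.9°C ✗; length 17 ✓ — fails.
Primer C (17 nt, A=4 T=6 G=3 C=4): 3' end TA has 0 G/C, need ≥1 ✗; Tm = 64.9 + 41·(7 − 16.4)/17 = 42.2°C, outside 43.7–54.9°C ✗; length 17 ✓ — fails.
Primer D (18 nt, A=5 T=2 G=6 C=5): 3' end CG has 2 G/C ✓; Tm = 64.9 + 41·(11 − 16.4)/18 = 52.6°C ✓; length 18 ✓ — passes.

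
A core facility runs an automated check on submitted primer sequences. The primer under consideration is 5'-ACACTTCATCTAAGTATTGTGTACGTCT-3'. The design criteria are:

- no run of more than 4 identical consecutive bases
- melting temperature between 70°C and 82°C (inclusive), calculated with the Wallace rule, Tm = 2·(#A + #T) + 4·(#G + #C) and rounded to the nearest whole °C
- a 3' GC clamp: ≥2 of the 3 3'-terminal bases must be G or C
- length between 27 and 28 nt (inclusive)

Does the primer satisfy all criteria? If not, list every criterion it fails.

Fails: GC clamp.

Base counts: A=7, T=11, G=4, C=6 (length 28).
homopolymer run: longest run = 2 ✓
Tm: Tm = 2·18 + 4·10 = 76°C ✓
GC clamp: 3' end TCT has 1 G/C, need ≥2 ✗
length: length 28 ✓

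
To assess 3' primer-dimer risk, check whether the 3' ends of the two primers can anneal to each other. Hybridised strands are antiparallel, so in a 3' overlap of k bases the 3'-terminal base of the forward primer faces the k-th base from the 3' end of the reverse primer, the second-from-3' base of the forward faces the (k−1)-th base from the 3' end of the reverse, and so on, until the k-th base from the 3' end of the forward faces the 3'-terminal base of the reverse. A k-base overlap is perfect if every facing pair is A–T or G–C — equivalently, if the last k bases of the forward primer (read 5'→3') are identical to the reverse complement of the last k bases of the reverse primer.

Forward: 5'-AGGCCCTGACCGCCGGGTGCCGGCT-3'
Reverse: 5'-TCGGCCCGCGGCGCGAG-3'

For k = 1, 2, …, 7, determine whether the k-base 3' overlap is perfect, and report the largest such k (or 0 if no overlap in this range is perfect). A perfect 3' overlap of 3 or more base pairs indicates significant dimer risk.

Last 7 bases (5'→3') — forward …GCCGGCT, reverse …GCGCGAG.
Reverse complement of the reverse primer's last 7 bases: CTCGCGC; its first k bases are the reverse complement of the reverse primer's last k bases, so a perfect k-base overlap needs the forward primer's last k bases to equal them.
Comparing (forward last k vs required): k=1: T vs C ✗; k=2: CT vs CT ✓; k=3: GCT vs CTC ✗; k=4: GGCT vs CTCG ✗; k=5: CGGCT vs CTCGC ✗; k=6: CCGGCT vs CTCGCG ✗; k=7: GCCGGCT vs CTCGCGC ✗.
Only k = 2 is perfect, so the longest perfect 3' overlap is 2.

Longest perfect overlap: 2 complementary base pairs; below the dimer-risk threshold (threshold 3).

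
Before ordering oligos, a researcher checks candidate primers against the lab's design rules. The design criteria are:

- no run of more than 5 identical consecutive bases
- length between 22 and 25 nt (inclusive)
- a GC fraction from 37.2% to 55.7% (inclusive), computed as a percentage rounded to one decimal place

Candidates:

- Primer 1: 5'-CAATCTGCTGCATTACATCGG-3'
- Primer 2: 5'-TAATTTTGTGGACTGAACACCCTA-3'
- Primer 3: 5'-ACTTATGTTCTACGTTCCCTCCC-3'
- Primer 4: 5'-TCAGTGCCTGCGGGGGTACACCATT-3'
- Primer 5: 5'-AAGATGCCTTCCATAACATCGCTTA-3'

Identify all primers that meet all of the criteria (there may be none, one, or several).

Primer 2, Primer 3 and Primer 5.

Primer 1 (21 nt, A=5 T=6 G=4 C=6): longest run = 2 ✓; length 21, outside 22–25 ✗; GC 10/21 = 47.6% ✓ — fails.
Primer 2 (24 nt, A=7 T=8 G=4 C=5): longest run = 4 ✓; length 24 ✓; GC 9/24 = 37.5% ✓ — passes.
Primer 3 (23 nt, A=3 T=9 G=2 C=9): longest run = 3 ✓; length 23 ✓; GC 11/23 = 47.8% ✓ — passes.
Primer 4 (25 nt, A=4 T=6 G=8 C=7): longest run = 5 ✓; length 25 ✓; GC 15/25 = 60.0%, outside 37.2–55.7% ✗ — fails.
Primer 5 (25 nt, A=8 T=7 G=3 C=7): longest run = 2 ✓; length 25 ✓; GC 10/25 = 40.0% ✓ — passes.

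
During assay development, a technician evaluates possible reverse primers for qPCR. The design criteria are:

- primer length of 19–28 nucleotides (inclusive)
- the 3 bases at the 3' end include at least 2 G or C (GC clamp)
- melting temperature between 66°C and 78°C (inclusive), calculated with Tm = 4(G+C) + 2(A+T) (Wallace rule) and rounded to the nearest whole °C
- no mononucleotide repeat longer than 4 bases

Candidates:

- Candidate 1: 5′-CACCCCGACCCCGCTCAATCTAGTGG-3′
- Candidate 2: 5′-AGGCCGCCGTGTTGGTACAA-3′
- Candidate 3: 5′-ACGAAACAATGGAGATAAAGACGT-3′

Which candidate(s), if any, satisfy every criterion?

Candidate 3 only.

Candidate 1 (26 nt, A=5 T=4 G=5 C=12): length 26 ✓; 3' end TGG has 2 G/C ✓; Tm = 2·9 + 4·17 = 86°C, outside 66–78°C ✗; longest run = 4 ✓ — fails.
Candidate 2 (20 nt, A=4 T=4 G=7 C=5): length 20 ✓; 3' end CAA has 1 G/C, need ≥2 ✗; Tm = 2·8 + 4·12 = 64°C, outside 66–78°C ✗; longest run = 2 ✓ — fails.
Candidate 3 (24 nt, A=12 T=3 G=6 C=3): length 24 ✓; 3' end CGT has 2 G/C ✓; Tm = 2·15 + 4·9 = 66°C ✓; longest run = 3 ✓ — passes.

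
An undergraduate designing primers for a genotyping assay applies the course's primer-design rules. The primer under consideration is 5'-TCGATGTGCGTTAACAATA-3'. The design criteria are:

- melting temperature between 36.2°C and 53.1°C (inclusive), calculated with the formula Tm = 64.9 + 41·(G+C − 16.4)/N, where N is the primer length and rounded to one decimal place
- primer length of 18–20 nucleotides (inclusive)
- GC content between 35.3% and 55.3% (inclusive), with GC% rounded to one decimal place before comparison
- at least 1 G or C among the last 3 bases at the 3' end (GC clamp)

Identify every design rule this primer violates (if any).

Fails: GC clamp.

Base counts: A=6, T=6, G=4, C=3 (length 19).
Tm: Tm = 64.9 + 41·(7 − 16.4)/19 = 44.6°C ✓
length: length 19 ✓
GC content: GC 7/19 = 36.8% ✓
GC clamp: 3' end ATA has 0 G/C, need ≥1 ✗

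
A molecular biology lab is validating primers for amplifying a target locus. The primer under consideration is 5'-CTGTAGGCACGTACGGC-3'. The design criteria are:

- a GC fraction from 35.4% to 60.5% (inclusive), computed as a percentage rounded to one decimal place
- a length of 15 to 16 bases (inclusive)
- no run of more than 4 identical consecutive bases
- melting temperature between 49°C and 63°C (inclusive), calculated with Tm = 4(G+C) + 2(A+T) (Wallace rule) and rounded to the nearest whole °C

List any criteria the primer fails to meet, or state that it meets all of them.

Base counts: A=3, T=3, G=6, C=5 (length 17).
GC content: GC 11/17 = 64.7%, outside 35.4–60.5% ✗
length: length 17, outside 15–16 ✗
homopolymer run: longest run = 2 ✓
Tm: Tm = 2·6 + 4·11 = 56°C ✓

Fails: GC content, length.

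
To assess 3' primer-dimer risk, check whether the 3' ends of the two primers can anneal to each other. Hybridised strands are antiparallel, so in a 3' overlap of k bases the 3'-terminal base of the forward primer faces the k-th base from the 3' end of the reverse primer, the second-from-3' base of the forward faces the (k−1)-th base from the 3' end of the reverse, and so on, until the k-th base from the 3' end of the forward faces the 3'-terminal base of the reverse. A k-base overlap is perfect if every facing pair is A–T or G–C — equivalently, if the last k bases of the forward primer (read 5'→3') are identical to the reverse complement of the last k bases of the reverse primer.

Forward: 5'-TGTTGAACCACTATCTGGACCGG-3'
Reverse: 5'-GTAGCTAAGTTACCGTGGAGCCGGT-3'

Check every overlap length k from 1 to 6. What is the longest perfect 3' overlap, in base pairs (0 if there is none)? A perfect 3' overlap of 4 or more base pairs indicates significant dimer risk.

Longest perfect overlap: 5 complementary base pairs; significant dimer risk (threshold 4).

Last 6 bases (5'→3') — forward …GACCGG, reverse …GCCGGT.
Reverse complement of the reverse primer's last 6 bases: ACCGGC; its first k bases are the reverse complement of the reverse primer's last k bases, so a perfect k-base overlap needs the forward primer's last k bases to equal them.
Comparing (forward last k vs required): k=1: G vs A ✗; k=2: GG vs AC ✗; k=3: CGG vs ACC ✗; k=4: CCGG vs ACCG ✗; k=5: ACCGG vs ACCGG ✓; k=6: GACCGG vs ACCGGC ✗.
Only k = 5 is perfect, so the longest perfect 3' overlap is 5.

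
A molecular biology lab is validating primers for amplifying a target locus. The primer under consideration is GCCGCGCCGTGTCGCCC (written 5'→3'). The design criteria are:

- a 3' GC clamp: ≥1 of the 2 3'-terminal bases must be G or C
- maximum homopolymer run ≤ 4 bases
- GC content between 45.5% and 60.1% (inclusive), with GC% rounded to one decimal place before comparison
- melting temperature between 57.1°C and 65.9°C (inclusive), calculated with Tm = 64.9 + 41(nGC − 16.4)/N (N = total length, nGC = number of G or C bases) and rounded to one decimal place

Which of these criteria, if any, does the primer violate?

Fails: GC content.

Base counts: A=0, T=2, G=6, C=9 (length 17).
GC clamp: 3' end CC has 2 G/C ✓
homopolymer run: longest run = 3 ✓
GC content: GC 15/17 = 88.2%, outside 45.5–60.1% ✗
Tm: Tm = 64.9 + 41·(15 − 16.4)/17 = 61.5°C ✓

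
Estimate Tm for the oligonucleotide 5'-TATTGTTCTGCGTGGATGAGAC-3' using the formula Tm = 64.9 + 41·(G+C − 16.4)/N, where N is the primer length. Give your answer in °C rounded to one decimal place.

53.0°C

Base counts: A=4, T=8, G=7, C=3; G+C = 10, N = 22.
Tm = 64.9 + 41·(10 − 16.4)/22 = 64.9 + -262.40/22 = 53.0°C.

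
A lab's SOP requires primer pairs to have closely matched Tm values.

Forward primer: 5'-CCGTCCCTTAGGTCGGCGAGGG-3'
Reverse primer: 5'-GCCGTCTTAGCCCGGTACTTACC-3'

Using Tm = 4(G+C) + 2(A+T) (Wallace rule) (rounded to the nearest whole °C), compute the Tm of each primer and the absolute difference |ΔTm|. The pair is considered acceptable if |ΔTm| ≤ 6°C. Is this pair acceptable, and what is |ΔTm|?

|ΔTm| = 2°C; the pair is acceptable.

Forward: A=2 T=4 G=9 C=7 → Tm = 2·6 + 4·16 = 76°C.
Reverse: A=3 T=6 G=5 C=9 → Tm = 2·9 + 4·14 = 74°C.
|ΔTm| = |76 − 74| = 2°C, ≤ 6°C.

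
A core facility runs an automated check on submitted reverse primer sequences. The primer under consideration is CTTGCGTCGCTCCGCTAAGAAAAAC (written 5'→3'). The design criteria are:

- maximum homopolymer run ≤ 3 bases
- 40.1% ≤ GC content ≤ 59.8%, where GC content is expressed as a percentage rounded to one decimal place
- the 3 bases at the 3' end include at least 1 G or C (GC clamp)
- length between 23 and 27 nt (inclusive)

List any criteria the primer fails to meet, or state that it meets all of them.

Fails: homopolymer run.

Base counts: A=7, T=5, G=5, C=8 (length 25).
homopolymer run: longest run = 5, exceeds 3 ✗
GC content: GC 13/25 = 52.0% ✓
GC clamp: 3' end AAC has 1 G/C ✓
length: length 25 ✓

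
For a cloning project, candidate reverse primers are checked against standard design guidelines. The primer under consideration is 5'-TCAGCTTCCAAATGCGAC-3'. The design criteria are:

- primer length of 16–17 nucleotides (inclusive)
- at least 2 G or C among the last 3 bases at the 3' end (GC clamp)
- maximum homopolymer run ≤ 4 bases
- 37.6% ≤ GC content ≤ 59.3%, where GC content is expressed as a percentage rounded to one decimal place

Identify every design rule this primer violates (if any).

Fails: length.

Base counts: A=5, T=4, G=3, C=6 (length 18).
length: length 18, outside 16–17 ✗
GC clamp: 3' end GAC has 2 G/C ✓
homopolymer run: longest run = 3 ✓
GC content: GC 9/18 = 50.0% ✓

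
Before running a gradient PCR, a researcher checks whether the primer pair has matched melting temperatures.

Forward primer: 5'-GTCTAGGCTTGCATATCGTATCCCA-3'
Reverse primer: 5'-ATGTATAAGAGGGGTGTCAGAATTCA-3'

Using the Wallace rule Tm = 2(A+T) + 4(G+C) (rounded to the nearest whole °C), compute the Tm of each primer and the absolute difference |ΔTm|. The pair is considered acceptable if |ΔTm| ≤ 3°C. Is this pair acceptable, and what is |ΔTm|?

Forward: A=5 T=8 G=5 C=7 → Tm = 2·13 + 4·12 = 74°C.
Reverse: A=9 T=7 G=8 C=2 → Tm = 2·16 + 4·10 = 72°C.
|ΔTm| = |74 − 72| = 2°C, ≤ 3°C.

|ΔTm| = 2°C; the pair is acceptable.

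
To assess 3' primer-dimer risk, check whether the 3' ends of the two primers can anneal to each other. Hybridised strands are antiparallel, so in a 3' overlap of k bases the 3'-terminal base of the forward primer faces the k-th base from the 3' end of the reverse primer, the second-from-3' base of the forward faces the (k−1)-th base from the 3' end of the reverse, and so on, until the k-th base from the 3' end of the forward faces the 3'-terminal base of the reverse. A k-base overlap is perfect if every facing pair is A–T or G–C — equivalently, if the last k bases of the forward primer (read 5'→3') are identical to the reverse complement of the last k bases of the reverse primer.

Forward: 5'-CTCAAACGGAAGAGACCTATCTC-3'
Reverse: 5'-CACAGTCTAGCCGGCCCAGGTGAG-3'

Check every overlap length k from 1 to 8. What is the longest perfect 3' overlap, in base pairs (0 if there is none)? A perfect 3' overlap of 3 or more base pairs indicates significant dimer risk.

Last 8 bases (5'→3') — forward …CCTATCTC, reverse …CAGGTGAG.
Reverse complement of the reverse primer's last 8 bases: CTCACCTG; its first k bases are the reverse complement of the reverse primer's last k bases, so a perfect k-base overlap needs the forward primer's last k bases to equal them.
Comparing (forward last k vs required): k=1: C vs C ✓; k=2: TC vs CT ✗; k=3: CTC vs CTC ✓; k=4: TCTC vs CTCA ✗; k=5: ATCTC vs CTCAC ✗; k=6: TATCTC vs CTCACC ✗; k=7: CTATCTC vs CTCACCT ✗; k=8: CCTATCTC vs CTCACCTG ✗.
Perfect overlaps at k = 1, 3; the largest is 3.

Longest perfect overlap: 3 complementary base pairs; significant dimer risk (threshold 3).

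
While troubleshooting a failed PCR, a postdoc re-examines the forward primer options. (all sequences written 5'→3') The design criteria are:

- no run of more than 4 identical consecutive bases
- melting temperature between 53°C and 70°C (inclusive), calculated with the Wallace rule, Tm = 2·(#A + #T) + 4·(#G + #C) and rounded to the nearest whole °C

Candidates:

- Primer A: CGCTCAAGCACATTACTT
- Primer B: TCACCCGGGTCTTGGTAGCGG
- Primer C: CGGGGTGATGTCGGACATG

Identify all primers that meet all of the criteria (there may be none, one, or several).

Primer A (18 nt, A=5 T=5 G=2 C=6): longest run = 2 ✓; Tm = 2·10 + 4·8 = 52°C, outside 53–70°C ✗ — fails.
Primer B (21 nt, A=2 T=5 G=8 C=6): longest run = 3 ✓; Tm = 2·7 + 4·14 = 70°C ✓ — passes.
Primer C (19 nt, A=3 T=4 G=9 C=3): longest run = 4 ✓; Tm = 2·7 + 4·12 = 62°C ✓ — passes.

Primer B and Primer C.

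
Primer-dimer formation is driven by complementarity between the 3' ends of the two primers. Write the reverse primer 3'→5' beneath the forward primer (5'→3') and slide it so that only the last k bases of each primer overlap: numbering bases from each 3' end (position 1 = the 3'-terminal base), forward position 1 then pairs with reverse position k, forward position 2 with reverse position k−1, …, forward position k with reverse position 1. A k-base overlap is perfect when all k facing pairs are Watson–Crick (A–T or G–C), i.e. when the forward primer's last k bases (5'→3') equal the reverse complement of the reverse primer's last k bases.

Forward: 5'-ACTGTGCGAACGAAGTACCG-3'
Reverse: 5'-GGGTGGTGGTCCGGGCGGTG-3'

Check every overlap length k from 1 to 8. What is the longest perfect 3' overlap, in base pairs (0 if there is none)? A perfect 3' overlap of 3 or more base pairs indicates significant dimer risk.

Longest perfect overlap: 0 complementary base pairs; below the dimer-risk threshold (threshold 3).

Last 8 bases (5'→3') — forward …AAGTACCG, reverse …GGGCGGTG.
Reverse complement of the reverse primer's last 8 bases: CACCGCCC; its first k bases are the reverse complement of the reverse primer's last k bases, so a perfect k-base overlap needs the forward primer's last k bases to equal them.
Comparing (forward last k vs required): k=1: G vs C ✗; k=2: CG vs CA ✗; k=3: CCG vs CAC ✗; k=4: ACCG vs CACC ✗; k=5: TACCG vs CACCG ✗; k=6: GTACCG vs CACCGC ✗; k=7: AGTACCG vs CACCGCC ✗; k=8: AAGTACCG vs CACCGCCC ✗.
No overlap length from 1 to 8 is perfect, so the longest perfect 3' overlap is 0.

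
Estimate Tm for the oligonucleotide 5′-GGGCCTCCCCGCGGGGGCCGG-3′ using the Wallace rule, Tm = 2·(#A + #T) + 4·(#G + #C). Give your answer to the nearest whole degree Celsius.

Base counts: A=0, T=1, G=11, C=9 (length 21).
Tm = 2·(0+1) + 4·(11+9) = 2·1 + 4·20 = 2 + 80 = 82°C.

82°C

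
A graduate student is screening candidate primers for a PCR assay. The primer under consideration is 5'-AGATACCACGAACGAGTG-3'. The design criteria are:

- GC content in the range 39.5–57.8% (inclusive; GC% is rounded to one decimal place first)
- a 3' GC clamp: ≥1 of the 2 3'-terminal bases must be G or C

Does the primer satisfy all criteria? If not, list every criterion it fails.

Base counts: A=7, T=2, G=5, C=4 (length 18).
GC content: GC 9/18 = 50.0% ✓
GC clamp: 3' end TG has 1 G/C ✓

Meets all criteria.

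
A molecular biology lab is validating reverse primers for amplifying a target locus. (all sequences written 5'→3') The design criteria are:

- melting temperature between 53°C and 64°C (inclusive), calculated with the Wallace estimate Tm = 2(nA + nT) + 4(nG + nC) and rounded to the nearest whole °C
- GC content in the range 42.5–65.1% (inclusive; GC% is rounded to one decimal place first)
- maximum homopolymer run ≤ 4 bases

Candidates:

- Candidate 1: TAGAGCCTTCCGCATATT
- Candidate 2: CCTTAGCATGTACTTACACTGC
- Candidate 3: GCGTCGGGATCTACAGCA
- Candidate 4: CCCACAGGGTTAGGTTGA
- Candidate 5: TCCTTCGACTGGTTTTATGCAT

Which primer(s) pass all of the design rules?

Candidate 1 (18 nt, A=4 T=6 G=3 C=5): Tm = 2·10 + 4·8 = 52°C, outside 53–64°C ✗; GC 8/18 = 44.4% ✓; longest run = 2 ✓ — fails.
Candidate 2 (22 nt, A=5 T=7 G=3 C=7): Tm = 2·12 + 4·10 = 64°C ✓; GC 10/22 = 45.5% ✓; longest run = 2 ✓ — passes.
Candidate 3 (18 nt, A=4 T=3 G=6 C=5): Tm = 2·7 + 4·11 = 58°C ✓; GC 11/18 = 61.1% ✓; longest run = 3 ✓ — passes.
Candidate 4 (18 nt, A=4 T=4 G=6 C=4): Tm = 2·8 + 4·10 = 56°C ✓; GC 10/18 = 55.6% ✓; longest run = 3 ✓ — passes.
Candidate 5 (22 nt, A=3 T=10 G=4 C=5): Tm = 2·13 + 4·9 = 62°C ✓; GC 9/22 = 40.9%, outside 42.5–65.1% ✗; longest run = 4 ✓ — fails.

Candidate 2, Candidate 3 and Candidate 4.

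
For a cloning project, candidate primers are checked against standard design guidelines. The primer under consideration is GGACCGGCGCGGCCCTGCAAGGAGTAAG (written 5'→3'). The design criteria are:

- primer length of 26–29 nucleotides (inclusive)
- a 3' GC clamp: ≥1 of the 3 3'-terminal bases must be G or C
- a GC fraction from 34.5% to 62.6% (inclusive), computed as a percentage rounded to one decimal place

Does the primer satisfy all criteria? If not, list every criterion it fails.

Fails: GC content.

Base counts: A=6, T=2, G=12, C=8 (length 28).
length: length 28 ✓
GC clamp: 3' end AAG has 1 G/C ✓
GC content: GC 20/28 = 71.4%, outside 34.5–62.6% ✗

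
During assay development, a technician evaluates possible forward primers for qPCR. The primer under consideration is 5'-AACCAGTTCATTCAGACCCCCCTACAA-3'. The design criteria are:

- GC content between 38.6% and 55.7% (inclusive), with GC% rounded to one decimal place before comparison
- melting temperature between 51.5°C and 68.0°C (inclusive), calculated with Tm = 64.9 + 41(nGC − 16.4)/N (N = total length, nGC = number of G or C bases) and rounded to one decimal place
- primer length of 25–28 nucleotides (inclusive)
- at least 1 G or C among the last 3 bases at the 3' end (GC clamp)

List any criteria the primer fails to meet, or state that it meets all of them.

Base counts: A=9, T=5, G=2, C=11 (length 27).
GC content: GC 13/27 = 48.1% ✓
Tm: Tm = 64.9 + 41·(13 − 16.4)/27 = 59.7°C ✓
length: length 27 ✓
GC clamp: 3' end CAA has 1 G/C ✓

Meets all criteria.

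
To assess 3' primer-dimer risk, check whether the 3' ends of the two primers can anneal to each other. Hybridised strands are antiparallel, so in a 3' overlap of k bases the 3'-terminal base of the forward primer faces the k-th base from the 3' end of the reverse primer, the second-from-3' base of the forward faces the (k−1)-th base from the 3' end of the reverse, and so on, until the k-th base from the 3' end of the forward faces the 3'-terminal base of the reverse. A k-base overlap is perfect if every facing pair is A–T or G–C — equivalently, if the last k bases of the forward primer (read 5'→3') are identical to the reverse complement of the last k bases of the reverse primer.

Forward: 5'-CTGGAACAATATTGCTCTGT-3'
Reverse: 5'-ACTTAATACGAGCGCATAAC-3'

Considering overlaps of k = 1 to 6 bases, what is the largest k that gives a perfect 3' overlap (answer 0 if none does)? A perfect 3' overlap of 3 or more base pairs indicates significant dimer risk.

Last 6 bases (5'→3') — forward …CTCTGT, reverse …CATAAC.
Reverse complement of the reverse primer's last 6 bases: GTTATG; its first k bases are the reverse complement of the reverse primer's last k bases, so a perfect k-base overlap needs the forward primer's last k bases to equal them.
Comparing (forward last k vs required): k=1: T vs G ✗; k=2: GT vs GT ✓; k=3: TGT vs GTT ✗; k=4: CTGT vs GTTA ✗; k=5: TCTGT vs GTTAT ✗; k=6: CTCTGT vs GTTATG ✗.
Only k = 2 is perfect, so the longest perfect 3' overlap is 2.

Longest perfect overlap: 2 complementary base pairs; below the dimer-risk threshold (threshold 3).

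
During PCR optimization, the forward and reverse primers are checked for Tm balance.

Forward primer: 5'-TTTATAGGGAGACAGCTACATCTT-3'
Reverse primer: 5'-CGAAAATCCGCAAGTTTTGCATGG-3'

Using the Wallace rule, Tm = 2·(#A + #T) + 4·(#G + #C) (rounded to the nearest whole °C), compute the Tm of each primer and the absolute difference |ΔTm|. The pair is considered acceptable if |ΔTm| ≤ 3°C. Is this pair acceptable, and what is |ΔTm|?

Forward: A=7 T=8 G=5 C=4 → Tm = 2·15 + 4·9 = 66°C.
Reverse: A=7 T=6 G=6 C=5 → Tm = 2·13 + 4·11 = 70°C.
|ΔTm| = |66 − 70| = 4°C, > 3°C.

|ΔTm| = 4°C; the pair is not acceptable.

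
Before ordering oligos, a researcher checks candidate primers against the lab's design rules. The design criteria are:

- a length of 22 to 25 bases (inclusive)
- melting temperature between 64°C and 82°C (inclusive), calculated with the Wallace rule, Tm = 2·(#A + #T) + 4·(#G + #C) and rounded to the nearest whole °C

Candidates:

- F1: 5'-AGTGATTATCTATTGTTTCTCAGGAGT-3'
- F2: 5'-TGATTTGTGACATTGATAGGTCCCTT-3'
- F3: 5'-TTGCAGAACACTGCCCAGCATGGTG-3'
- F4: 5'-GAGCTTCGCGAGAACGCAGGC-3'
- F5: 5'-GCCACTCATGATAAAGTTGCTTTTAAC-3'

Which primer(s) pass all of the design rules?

F3 only.

F1 (27 nt, A=6 T=12 G=6 C=3): length 27, outside 22–25 ✗; Tm = 2·18 + 4·9 = 72°C ✓ — fails.
F2 (26 nt, A=5 T=11 G=6 C=4): length 26, outside 22–25 ✗; Tm = 2·16 + 4·10 = 72°C ✓ — fails.
F3 (25 nt, A=6 T=5 G=7 C=7): length 25 ✓; Tm = 2·11 + 4·14 = 78°C ✓ — passes.
F4 (21 nt, A=5 T=2 G=8 C=6): length 21, outside 22–25 ✗; Tm = 2·7 + 4·14 = 70°C ✓ — fails.
F5 (27 nt, A=8 T=9 G=4 C=6): length 27, outside 22–25 ✗; Tm = 2·17 + 4·10 = 74°C ✓ — fails.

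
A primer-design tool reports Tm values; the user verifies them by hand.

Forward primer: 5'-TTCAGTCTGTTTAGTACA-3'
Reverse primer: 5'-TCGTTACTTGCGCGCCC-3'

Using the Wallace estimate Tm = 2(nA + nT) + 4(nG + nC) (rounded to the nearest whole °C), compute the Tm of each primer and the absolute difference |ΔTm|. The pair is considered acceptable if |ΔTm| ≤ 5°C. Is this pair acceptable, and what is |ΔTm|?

Forward: A=4 T=8 G=3 C=3 → Tm = 2·12 + 4·6 = 48°C.
Reverse: A=1 T=5 G=4 C=7 → Tm = 2·6 + 4·11 = 56°C.
|ΔTm| = |48 − 56| = 8°C, > 5°C.

|ΔTm| = 8°C; the pair is not acceptable.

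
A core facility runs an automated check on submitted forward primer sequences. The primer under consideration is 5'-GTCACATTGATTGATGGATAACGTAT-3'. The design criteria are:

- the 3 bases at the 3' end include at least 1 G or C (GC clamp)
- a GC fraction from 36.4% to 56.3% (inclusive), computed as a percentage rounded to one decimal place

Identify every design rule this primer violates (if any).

Base counts: A=8, T=9, G=6, C=3 (length 26).
GC clamp: 3' end TAT has 0 G/C, need ≥1 ✗
GC content: GC 9/26 = 34.6%, outside 36.4–56.3% ✗

Fails: GC clamp, GC content.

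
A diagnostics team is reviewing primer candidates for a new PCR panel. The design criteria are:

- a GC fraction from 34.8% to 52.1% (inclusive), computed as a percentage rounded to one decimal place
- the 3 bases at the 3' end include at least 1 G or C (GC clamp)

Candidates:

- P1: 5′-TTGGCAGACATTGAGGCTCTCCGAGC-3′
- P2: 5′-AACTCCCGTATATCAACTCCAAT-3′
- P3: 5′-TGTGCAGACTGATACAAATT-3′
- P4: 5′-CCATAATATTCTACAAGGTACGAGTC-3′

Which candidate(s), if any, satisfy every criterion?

P4 only.

P1 (26 nt, A=5 T=6 G=8 C=7): GC 15/26 = 57.7%, outside 34.8–52.1% ✗; 3' end AGC has 2 G/C ✓ — fails.
P2 (23 nt, A=8 T=6 G=1 C=8): GC 9/23 = 39.1% ✓; 3' end AAT has 0 G/C, need ≥1 ✗ — fails.
P3 (20 nt, A=7 T=6 G=4 C=3): GC 7/20 = 35.0% ✓; 3' end ATT has 0 G/C, need ≥1 ✗ — fails.
P4 (26 nt, A=9 T=7 G=4 C=6): GC 10/26 = 38.5% ✓; 3' end GTC has 2 G/C ✓ — passes.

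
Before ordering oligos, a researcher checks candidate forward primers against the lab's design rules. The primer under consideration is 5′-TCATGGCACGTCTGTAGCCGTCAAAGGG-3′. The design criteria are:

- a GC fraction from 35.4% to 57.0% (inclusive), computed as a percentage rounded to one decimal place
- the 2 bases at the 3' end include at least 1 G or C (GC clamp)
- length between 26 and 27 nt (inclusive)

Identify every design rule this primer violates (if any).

Base counts: A=6, T=6, G=9, C=7 (length 28).
GC content: GC 16/28 = 57.1%, outside 35.4–57.0% ✗
GC clamp: 3' end GG has 2 G/C ✓
length: length 28, outside 26–27 ✗

Fails: GC content, length.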